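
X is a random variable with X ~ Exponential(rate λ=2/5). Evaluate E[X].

For X ~ Exponential(rate λ=2/5), the expected value is:
E[X] = \frac{5}{2}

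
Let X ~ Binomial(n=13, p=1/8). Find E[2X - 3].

For X ~ Binomial(n=13, p=1/8):
E[X] = \frac{13}{8}
E[2X - 3] = 2 × E[X] - 3 = \frac{1}{4}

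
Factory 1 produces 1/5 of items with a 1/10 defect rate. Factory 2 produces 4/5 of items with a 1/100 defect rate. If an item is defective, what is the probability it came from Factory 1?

Using Bayes' theorem:
P(F1) = 1/5, P(D|F1) = 1/10
P(F2) = 4/5, P(D|F2) = 1/100
P(D) = P(D|F1)P(F1) + P(D|F2)P(F2)
     = \frac{7}{250}
P(F1|D) = P(D|F1)P(F1) / P(D)
= \frac{5}{7}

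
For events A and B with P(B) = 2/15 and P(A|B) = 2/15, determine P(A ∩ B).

By definition, P(A|B) = P(A ∩ B) / P(B)
So P(A ∩ B) = P(A|B) × P(B)
= 2/15 × 2/15
= 4/225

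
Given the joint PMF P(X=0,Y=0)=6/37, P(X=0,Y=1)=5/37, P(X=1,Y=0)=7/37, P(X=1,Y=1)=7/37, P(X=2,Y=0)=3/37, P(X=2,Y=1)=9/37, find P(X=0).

P(X=0) = P(X=0,Y=0) + P(X=0,Y=1)
= 6/37 + 5/37
= 11/37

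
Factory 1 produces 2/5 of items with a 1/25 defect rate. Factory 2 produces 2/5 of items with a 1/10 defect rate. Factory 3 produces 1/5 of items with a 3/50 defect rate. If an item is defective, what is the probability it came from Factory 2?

Using Bayes' theorem:
P(F1) = 2/5, P(D|F1) = 1/25
P(F2) = 2/5, P(D|F2) = 1/10
P(F3) = 1/5, P(D|F3) = 3/50
P(D) = P(D|F1)P(F1) + P(D|F2)P(F2) + P(D|F3)P(F3)
     = \frac{17}{250}
P(F2|D) = P(D|F2)P(F2) / P(D)
= \frac{10}{17}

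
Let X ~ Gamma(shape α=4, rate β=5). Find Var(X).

For X ~ Gamma(shape α=4, rate β=5):
Var(X) = \frac{4}{25}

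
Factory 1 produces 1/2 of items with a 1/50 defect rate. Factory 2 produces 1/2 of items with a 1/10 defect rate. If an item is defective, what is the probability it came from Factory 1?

Using Bayes' theorem:
P(F1) = 1/2, P(D|F1) = 1/50
P(F2) = 1/2, P(D|F2) = 1/10
P(D) = P(D|F1)P(F1) + P(D|F2)P(F2)
     = \frac{3}{50}
P(F1|D) = P(D|F1)P(F1) / P(D)
= \frac{1}{6}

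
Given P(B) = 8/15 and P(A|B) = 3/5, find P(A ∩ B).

By definition, P(A|B) = P(A ∩ B) / P(B)
So P(A ∩ B) = P(A|B) × P(B)
= 3/5 × 8/15
= 8/25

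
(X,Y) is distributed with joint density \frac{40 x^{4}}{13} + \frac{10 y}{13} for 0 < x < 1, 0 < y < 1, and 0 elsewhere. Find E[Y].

E[Y] = ∫_0^1 ∫_0^1 y × f(x,y) dx dy
= \frac{22}{39}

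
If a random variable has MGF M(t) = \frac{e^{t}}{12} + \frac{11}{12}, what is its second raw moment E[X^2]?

To find E[X^2], compute M^(2)(0):
M^(1)(t) = \frac{e^{t}}{12}
M^(2)(t) = \frac{e^{t}}{12}
M^(2)(0) = \frac{1}{12}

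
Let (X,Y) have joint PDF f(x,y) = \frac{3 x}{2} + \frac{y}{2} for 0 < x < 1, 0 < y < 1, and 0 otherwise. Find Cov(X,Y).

E[XY] = ∫∫ xy × f(x,y) dx dy = \frac{1}{3}
E[X] = \frac{5}{8}
E[Y] = \frac{13}{24}
Cov(X,Y) = E[XY] - E[X]E[Y] = - \frac{1}{192}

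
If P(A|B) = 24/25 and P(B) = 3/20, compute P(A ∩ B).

By definition, P(A|B) = P(A ∩ B) / P(B)
So P(A ∩ B) = P(A|B) × P(B)
= 24/25 × 3/20
= 18/125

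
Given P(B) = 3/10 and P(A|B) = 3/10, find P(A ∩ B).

By definition, P(A|B) = P(A ∩ B) / P(B)
So P(A ∩ B) = P(A|B) × P(B)
= 3/10 × 3/10
= 9/100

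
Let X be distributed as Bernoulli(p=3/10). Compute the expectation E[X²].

Using the identity E[X²] = Var(X) + (E[X])²:
E[X] = \frac{3}{10}
Var(X) = \frac{21}{100}
E[X²] = \frac{21}{100} + (\frac{3}{10})²
= \frac{3}{10}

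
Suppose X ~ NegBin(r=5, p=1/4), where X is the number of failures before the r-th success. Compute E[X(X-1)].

E[X(X-1)] = E[X² - X] = E[X²] - E[X]
E[X] = 15
E[X²] = Var(X) + (E[X])² = 60 + (15)² = 285
E[X(X-1)] = 285 - 15 = 270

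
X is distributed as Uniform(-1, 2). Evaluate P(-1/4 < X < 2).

P(-1/4 < X < 2) = ∫_{-1/4}^{2} f(x) dx
where f(x) = \frac{1}{3}
= \frac{3}{4}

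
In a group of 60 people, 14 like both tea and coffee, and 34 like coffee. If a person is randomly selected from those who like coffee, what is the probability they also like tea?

P(A ∩ B) = 14/60 = 7/30
P(B) = 34/60 = 17/30
P(A|B) = P(A ∩ B) / P(B) = (7/30) / (17/30) = 7/17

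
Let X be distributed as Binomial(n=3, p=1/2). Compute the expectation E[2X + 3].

For X ~ Binomial(n=3, p=1/2):
E[X] = \frac{3}{2}
E[2X + 3] = 2 × E[X] + 3 = 6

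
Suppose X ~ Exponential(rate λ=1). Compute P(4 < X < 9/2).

P(4 < X < 9/2) = ∫_{4}^{9/2} f(x) dx
where f(x) = e^{- x}
= - \frac{1}{e^{\frac{9}{2}}} + e^{-4}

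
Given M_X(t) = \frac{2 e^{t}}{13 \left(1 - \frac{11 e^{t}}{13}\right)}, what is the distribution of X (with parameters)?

The MGF M(t) = \frac{2 e^{t}}{13 \left(1 - \frac{11 e^{t}}{13}\right)} is the standard form for the Geometric distribution.
Comparing with the known MGF formula identifies: Geometric(p=2/13), X = trial number of first success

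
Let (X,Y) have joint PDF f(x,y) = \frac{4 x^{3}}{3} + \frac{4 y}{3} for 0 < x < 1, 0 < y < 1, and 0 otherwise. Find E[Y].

E[Y] = ∫_0^1 ∫_0^1 y × f(x,y) dx dy
= \frac{11}{18}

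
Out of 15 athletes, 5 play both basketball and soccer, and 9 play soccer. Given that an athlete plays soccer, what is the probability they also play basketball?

P(A ∩ B) = 5/15 = 1/3
P(B) = 9/15 = 3/5
P(A|B) = P(A ∩ B) / P(B) = (1/3) / (3/5) = 5/9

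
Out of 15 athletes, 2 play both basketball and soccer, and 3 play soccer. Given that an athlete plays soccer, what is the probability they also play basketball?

P(A ∩ B) = 2/15
P(B) = 3/15 = 1/5
P(A|B) = P(A ∩ B) / P(B) = (2/15) / (1/5) = 2/3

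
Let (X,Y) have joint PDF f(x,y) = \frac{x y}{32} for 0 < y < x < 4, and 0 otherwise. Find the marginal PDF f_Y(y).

f_Y(y) = ∫_y^4 \frac{x y}{32} dx = \frac{y \left(16 - y^{2}\right)}{64}
for 0 < y < 4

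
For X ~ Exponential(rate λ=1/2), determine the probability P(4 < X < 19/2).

P(4 < X < 19/2) = ∫_{4}^{19/2} f(x) dx
where f(x) = \frac{e^{- \frac{x}{2}}}{2}
= - \frac{1}{e^{\frac{19}{4}}} + e^{-2}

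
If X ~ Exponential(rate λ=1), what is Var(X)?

For X ~ Exponential(rate λ=1):
Var(X) = 1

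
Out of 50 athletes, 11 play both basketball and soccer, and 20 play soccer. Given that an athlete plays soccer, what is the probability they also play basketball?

P(A ∩ B) = 11/50
P(B) = 20/50 = 2/5
P(A|B) = P(A ∩ B) / P(B) = (11/50) / (2/5) = 11/20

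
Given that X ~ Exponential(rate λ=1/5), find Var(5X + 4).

For X ~ Exponential(rate λ=1/5):
Var(X) = 25
Var(5X + 4) = (5)² × Var(X) = 25 × 25 = 625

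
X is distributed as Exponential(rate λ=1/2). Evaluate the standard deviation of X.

For X ~ Exponential(rate λ=1/2):
Var(X) = 4
SD(X) = √(Var(X)) = √(4) = 2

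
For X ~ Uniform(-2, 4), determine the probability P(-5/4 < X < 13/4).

P(-5/4 < X < 13/4) = ∫_{-5/4}^{13/4} f(x) dx
where f(x) = \frac{1}{6}
= \frac{3}{4}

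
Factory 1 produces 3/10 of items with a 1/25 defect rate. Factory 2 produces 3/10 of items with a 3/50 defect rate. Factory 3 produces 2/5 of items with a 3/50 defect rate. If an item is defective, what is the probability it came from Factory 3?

Using Bayes' theorem:
P(F1) = 3/10, P(D|F1) = 1/25
P(F2) = 3/10, P(D|F2) = 3/50
P(F3) = 2/5, P(D|F3) = 3/50
P(D) = P(D|F1)P(F1) + P(D|F2)P(F2) + P(D|F3)P(F3)
     = \frac{27}{500}
P(F3|D) = P(D|F3)P(F3) / P(D)
= \frac{4}{9}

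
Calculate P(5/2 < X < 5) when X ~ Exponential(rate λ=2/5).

P(5/2 < X < 5) = ∫_{5/2}^{5} f(x) dx
where f(x) = \frac{2 e^{- \frac{2 x}{5}}}{5}
= - \frac{1 - e}{e^{2}}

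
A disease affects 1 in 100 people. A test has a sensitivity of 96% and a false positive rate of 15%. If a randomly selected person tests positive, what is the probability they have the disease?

Let D = the rare event, + = positive/flagged.
P(D) = 1/100
P(+|D) = 96/100 = 24/25
P(+|D') = 15/100 = 3/20
P(+) = P(+|D)P(D) + P(+|D')P(D')
     = \frac{24}{25} × \frac{1}{100} + \frac{3}{20} × \frac{99}{100}
     = \frac{1581}{10000}
P(D|+) = P(+|D)P(D)/P(+) = \frac{32}{527}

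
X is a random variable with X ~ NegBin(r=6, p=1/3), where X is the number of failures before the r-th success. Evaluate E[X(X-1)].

E[X(X-1)] = E[X² - X] = E[X²] - E[X]
E[X] = 12
E[X²] = Var(X) + (E[X])² = 36 + (12)² = 180
E[X(X-1)] = 180 - 12 = 168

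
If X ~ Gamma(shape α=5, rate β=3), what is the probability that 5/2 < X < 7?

P(5/2 < X < 7) = ∫_{5/2}^{7} f(x) dx
where f(x) = \frac{81 x^{4} e^{- 3 x}}{8}
= - \frac{79115}{8 e^{21}} + \frac{30563}{128 e^{\frac{15}{2}}}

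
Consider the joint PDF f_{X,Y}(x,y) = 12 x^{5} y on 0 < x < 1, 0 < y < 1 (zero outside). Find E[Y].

E[Y] = ∫_0^1 ∫_0^1 y × f(x,y) dx dy
= \frac{2}{3}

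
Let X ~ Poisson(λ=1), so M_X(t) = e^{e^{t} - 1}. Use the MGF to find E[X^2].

To find E[X^2], compute M^(2)(0):
M^(1)(t) = e^{t} e^{e^{t} - 1}
M^(2)(t) = e^{2 t} e^{e^{t} - 1} + e^{t} e^{e^{t} - 1}
M^(2)(0) = 2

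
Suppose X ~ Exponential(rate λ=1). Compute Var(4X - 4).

For X ~ Exponential(rate λ=1):
Var(X) = 1
Var(4X - 4) = (4)² × Var(X) = 16 × 1 = 16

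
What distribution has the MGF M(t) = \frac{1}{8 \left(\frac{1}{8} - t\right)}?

The MGF M(t) = \frac{1}{8 \left(\frac{1}{8} - t\right)} is the standard form for the Exponential distribution.
Comparing with the known MGF formula identifies: Exponential(rate λ=1/8)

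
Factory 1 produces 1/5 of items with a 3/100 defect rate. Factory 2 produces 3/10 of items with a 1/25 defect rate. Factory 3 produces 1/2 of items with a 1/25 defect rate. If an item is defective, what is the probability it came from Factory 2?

Using Bayes' theorem:
P(F1) = 1/5, P(D|F1) = 3/100
P(F2) = 3/10, P(D|F2) = 1/25
P(F3) = 1/2, P(D|F3) = 1/25
P(D) = P(D|F1)P(F1) + P(D|F2)P(F2) + P(D|F3)P(F3)
     = \frac{19}{500}
P(F2|D) = P(D|F2)P(F2) / P(D)
= \frac{6}{19}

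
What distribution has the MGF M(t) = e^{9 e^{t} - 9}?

The MGF M(t) = e^{9 e^{t} - 9} is the standard form for the Poisson distribution.
Comparing with the known MGF formula identifies: Poisson(λ=9)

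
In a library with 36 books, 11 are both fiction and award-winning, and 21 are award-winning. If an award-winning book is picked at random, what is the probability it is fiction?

P(A ∩ B) = 11/36
P(B) = 21/36 = 7/12
P(A|B) = P(A ∩ B) / P(B) = (11/36) / (7/12) = 11/21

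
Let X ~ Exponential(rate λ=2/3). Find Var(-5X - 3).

For X ~ Exponential(rate λ=2/3):
Var(X) = \frac{9}{4}
Var(-5X - 3) = (-5)² × Var(X) = 25 × \frac{9}{4} = \frac{225}{4}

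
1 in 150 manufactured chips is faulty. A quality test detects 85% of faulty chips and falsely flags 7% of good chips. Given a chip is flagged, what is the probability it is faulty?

Let D = the rare event, + = positive/flagged.
P(D) = 1/150
P(+|D) = 85/100 = 17/20
P(+|D') = 7/100
P(+) = P(+|D)P(D) + P(+|D')P(D')
     = \frac{17}{20} × \frac{1}{150} + \frac{7}{100} × \frac{149}{150}
     = \frac{47}{625}
P(D|+) = P(+|D)P(D)/P(+) = \frac{85}{1128}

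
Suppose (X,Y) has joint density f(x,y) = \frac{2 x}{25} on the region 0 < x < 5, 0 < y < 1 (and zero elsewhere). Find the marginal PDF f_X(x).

f_X(x) = ∫_0^1 f(x,y) dy
= ∫_0^1 \frac{2 x}{25} dy
= \frac{2 x}{25} for 0 < x < 5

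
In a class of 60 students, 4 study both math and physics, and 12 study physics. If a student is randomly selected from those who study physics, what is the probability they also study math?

P(A ∩ B) = 4/60 = 1/15
P(B) = 12/60 = 1/5
P(A|B) = P(A ∩ B) / P(B) = (1/15) / (1/5) = 1/3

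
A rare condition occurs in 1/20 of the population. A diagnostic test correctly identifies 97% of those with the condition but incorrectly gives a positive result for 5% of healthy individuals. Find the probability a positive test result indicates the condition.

Let D = the rare event, + = positive/flagged.
P(D) = 1/20
P(+|D) = 97/100
P(+|D') = 5/100 = 1/20
P(+) = P(+|D)P(D) + P(+|D')P(D')
     = \frac{97}{100} × \frac{1}{20} + \frac{1}{20} × \frac{19}{20}
     = \frac{12}{125}
P(D|+) = P(+|D)P(D)/P(+) = \frac{97}{192}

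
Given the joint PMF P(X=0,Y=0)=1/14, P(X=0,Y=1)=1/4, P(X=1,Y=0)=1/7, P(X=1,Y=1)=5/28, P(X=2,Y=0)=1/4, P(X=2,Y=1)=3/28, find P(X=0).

P(X=0) = P(X=0,Y=0) + P(X=0,Y=1)
= 1/14 + 1/4
= 9/28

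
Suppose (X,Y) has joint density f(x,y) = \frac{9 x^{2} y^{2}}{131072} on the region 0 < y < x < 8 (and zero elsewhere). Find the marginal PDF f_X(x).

f_X(x) = ∫_0^x \frac{9 x^{2} y^{2}}{131072} dy = \frac{3 x^{5}}{131072}
for 0 < x < 8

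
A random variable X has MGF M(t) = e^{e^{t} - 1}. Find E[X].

To find E[X], compute M^(1)(0):
M^(1)(t) = e^{t} e^{e^{t} - 1}
M^(1)(0) = 1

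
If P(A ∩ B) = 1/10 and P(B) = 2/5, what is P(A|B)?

P(A|B) = P(A ∩ B) / P(B)
= (1/10) / (2/5)
= 1/4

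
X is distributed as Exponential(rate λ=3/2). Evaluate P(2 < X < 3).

P(2 < X < 3) = ∫_{2}^{3} f(x) dx
where f(x) = \frac{3 e^{- \frac{3 x}{2}}}{2}
= - \frac{1}{e^{\frac{9}{2}}} + e^{-3}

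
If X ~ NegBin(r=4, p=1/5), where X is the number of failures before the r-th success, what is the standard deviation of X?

For X ~ NegBin(r=4, p=1/5), where X is the number of failures before the r-th success:
Var(X) = 80
SD(X) = √(Var(X)) = √(80) = 4 \sqrt{5}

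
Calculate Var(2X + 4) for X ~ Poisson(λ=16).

For X ~ Poisson(λ=16):
Var(X) = 16
Var(2X + 4) = (2)² × Var(X) = 4 × 16 = 64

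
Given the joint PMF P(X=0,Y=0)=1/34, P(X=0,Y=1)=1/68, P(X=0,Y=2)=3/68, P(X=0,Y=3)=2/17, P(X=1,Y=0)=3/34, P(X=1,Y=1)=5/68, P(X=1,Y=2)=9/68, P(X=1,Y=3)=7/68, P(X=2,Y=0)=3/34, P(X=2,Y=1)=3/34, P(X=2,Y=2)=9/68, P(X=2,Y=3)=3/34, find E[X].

First find marginal of X:
P(X=0) = 7/34
P(X=1) = 27/68
P(X=2) = 27/68
E[X] = 0 × 7/34 + 1 × 27/68 + 2 × 27/68 = 81/68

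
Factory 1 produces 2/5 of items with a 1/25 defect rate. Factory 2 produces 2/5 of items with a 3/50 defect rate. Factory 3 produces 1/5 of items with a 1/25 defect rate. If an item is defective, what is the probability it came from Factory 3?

Using Bayes' theorem:
P(F1) = 2/5, P(D|F1) = 1/25
P(F2) = 2/5, P(D|F2) = 3/50
P(F3) = 1/5, P(D|F3) = 1/25
P(D) = P(D|F1)P(F1) + P(D|F2)P(F2) + P(D|F3)P(F3)
     = \frac{6}{125}
P(F3|D) = P(D|F3)P(F3) / P(D)
= \frac{1}{6}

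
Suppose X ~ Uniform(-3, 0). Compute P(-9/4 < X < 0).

P(-9/4 < X < 0) = ∫_{-9/4}^{0} f(x) dx
where f(x) = \frac{1}{3}
= \frac{3}{4}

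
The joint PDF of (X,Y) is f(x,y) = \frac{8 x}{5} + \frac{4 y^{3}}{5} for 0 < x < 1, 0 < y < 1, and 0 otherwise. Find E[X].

E[X] = ∫_0^1 ∫_0^1 x × f(x,y) dy dx
= ∫_0^1 ∫_0^1 x × (\frac{8 x}{5} + \frac{4 y^{3}}{5}) dy dx
= \frac{19}{30}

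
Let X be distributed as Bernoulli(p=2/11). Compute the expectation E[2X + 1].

For X ~ Bernoulli(p=2/11):
E[X] = \frac{2}{11}
E[2X + 1] = 2 × E[X] + 1 = \frac{15}{11}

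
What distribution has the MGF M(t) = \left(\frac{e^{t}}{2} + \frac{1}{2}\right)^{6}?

The MGF M(t) = \left(\frac{e^{t}}{2} + \frac{1}{2}\right)^{6} is the standard form for the Binomial distribution.
Comparing with the known MGF formula identifies: Binomial(n=6, p=1/2)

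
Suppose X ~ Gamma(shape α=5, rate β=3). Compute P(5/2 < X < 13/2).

P(5/2 < X < 13/2) = ∫_{5/2}^{13/2} f(x) dx
where f(x) = \frac{81 x^{4} e^{- 3 x}}{8}
= \frac{-956291 + 30563 e^{12}}{128 e^{\frac{39}{2}}}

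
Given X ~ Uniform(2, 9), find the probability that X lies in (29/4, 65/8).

P(29/4 < X < 65/8) = ∫_{29/4}^{65/8} f(x) dx
where f(x) = \frac{1}{7}
= \frac{1}{8}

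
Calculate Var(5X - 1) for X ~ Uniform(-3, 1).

For X ~ Uniform(-3, 1):
Var(X) = \frac{4}{3}
Var(5X - 1) = (5)² × Var(X) = 25 × \frac{4}{3} = \frac{100}{3}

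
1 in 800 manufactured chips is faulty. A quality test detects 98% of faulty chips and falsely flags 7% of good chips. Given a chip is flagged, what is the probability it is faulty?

Let D = the rare event, + = positive/flagged.
P(D) = 1/800
P(+|D) = 98/100 = 49/50
P(+|D') = 7/100
P(+) = P(+|D)P(D) + P(+|D')P(D')
     = \frac{49}{50} × \frac{1}{800} + \frac{7}{100} × \frac{799}{800}
     = \frac{5691}{80000}
P(D|+) = P(+|D)P(D)/P(+) = \frac{14}{813}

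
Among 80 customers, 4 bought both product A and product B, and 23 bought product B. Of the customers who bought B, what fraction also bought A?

P(A ∩ B) = 4/80 = 1/20
P(B) = 23/80
P(A|B) = P(A ∩ B) / P(B) = (1/20) / (23/80) = 4/23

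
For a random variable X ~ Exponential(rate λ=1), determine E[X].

For X ~ Exponential(rate λ=1), the expected value is:
E[X] = 1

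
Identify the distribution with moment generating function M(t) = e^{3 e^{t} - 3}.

The MGF M(t) = e^{3 e^{t} - 3} is the standard form for the Poisson distribution.
Comparing with the known MGF formula identifies: Poisson(λ=3)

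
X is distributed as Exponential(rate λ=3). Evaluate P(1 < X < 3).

P(1 < X < 3) = ∫_{1}^{3} f(x) dx
where f(x) = 3 e^{- 3 x}
= - \frac{1 - e^{6}}{e^{9}}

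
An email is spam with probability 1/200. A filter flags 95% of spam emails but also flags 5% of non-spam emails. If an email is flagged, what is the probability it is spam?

Let D = the rare event, + = positive/flagged.
P(D) = 1/200
P(+|D) = 95/100 = 19/20
P(+|D') = 5/100 = 1/20
P(+) = P(+|D)P(D) + P(+|D')P(D')
     = \frac{19}{20} × \frac{1}{200} + \frac{1}{20} × \frac{199}{200}
     = \frac{109}{2000}
P(D|+) = P(+|D)P(D)/P(+) = \frac{19}{218}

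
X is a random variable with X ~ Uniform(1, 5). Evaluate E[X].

For X ~ Uniform(1, 5), the expected value is:
E[X] = 3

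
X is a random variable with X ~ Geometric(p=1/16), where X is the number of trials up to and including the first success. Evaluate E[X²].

Using the identity E[X²] = Var(X) + (E[X])²:
E[X] = 16
Var(X) = 240
E[X²] = 240 + (16)²
= 496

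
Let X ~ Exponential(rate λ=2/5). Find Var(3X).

For X ~ Exponential(rate λ=2/5):
Var(X) = \frac{25}{4}
Var(3X) = (3)² × Var(X) = 9 × \frac{25}{4} = \frac{225}{4}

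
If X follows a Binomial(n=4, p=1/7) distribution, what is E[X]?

For X ~ Binomial(n=4, p=1/7), the expected value is:
E[X] = \frac{4}{7}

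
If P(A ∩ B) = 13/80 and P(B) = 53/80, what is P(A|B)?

P(A|B) = P(A ∩ B) / P(B)
= (13/80) / (53/80)
= 13/53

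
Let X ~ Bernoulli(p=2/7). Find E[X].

For X ~ Bernoulli(p=2/7), the expected value is:
E[X] = \frac{2}{7}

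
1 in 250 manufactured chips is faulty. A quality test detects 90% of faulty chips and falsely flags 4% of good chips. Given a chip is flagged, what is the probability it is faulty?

Let D = the rare event, + = positive/flagged.
P(D) = 1/250
P(+|D) = 90/100 = 9/10
P(+|D') = 4/100 = 1/25
P(+) = P(+|D)P(D) + P(+|D')P(D')
     = \frac{9}{10} × \frac{1}{250} + \frac{1}{25} × \frac{249}{250}
     = \frac{543}{12500}
P(D|+) = P(+|D)P(D)/P(+) = \frac{15}{181}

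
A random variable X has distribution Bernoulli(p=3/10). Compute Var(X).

For X ~ Bernoulli(p=3/10):
Var(X) = \frac{21}{100}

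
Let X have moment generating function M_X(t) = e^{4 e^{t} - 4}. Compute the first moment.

To find E[X], compute M^(1)(0):
M^(1)(t) = 4 e^{t} e^{4 e^{t} - 4}
M^(1)(0) = 4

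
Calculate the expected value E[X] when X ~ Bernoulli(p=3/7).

For X ~ Bernoulli(p=3/7), the expected value is:
E[X] = \frac{3}{7}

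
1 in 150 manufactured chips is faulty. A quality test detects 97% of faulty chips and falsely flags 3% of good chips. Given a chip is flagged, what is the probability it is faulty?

Let D = the rare event, + = positive/flagged.
P(D) = 1/150
P(+|D) = 97/100
P(+|D') = 3/100
P(+) = P(+|D)P(D) + P(+|D')P(D')
     = \frac{97}{100} × \frac{1}{150} + \frac{3}{100} × \frac{149}{150}
     = \frac{68}{1875}
P(D|+) = P(+|D)P(D)/P(+) = \frac{97}{544}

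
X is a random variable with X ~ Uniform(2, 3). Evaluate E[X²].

Using the identity E[X²] = Var(X) + (E[X])²:
E[X] = \frac{5}{2}
Var(X) = \frac{1}{12}
E[X²] = \frac{1}{12} + (\frac{5}{2})²
= \frac{19}{3}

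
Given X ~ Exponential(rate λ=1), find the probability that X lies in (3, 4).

P(3 < X < 4) = ∫_{3}^{4} f(x) dx
where f(x) = e^{- x}
= - \frac{1 - e}{e^{4}}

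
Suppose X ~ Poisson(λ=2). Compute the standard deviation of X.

For X ~ Poisson(λ=2):
Var(X) = 2
SD(X) = √(Var(X)) = √(2) = \sqrt{2}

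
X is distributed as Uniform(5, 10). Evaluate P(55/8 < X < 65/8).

P(55/8 < X < 65/8) = ∫_{55/8}^{65/8} f(x) dx
where f(x) = \frac{1}{5}
= \frac{1}{4}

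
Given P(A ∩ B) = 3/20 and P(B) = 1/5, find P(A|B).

P(A|B) = P(A ∩ B) / P(B)
= (3/20) / (1/5)
= 3/4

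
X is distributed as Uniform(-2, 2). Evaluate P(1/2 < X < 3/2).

P(1/2 < X < 3/2) = ∫_{1/2}^{3/2} f(x) dx
where f(x) = \frac{1}{4}
= \frac{1}{4}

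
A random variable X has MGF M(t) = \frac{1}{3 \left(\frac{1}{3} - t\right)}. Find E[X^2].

To find E[X^2], compute M^(2)(0):
M^(1)(t) = \frac{1}{3 \left(\frac{1}{3} - t\right)^{2}}
M^(2)(t) = \frac{2}{3 \left(\frac{1}{3} - t\right)^{3}}
M^(2)(0) = 18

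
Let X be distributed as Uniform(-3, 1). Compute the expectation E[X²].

Using the identity E[X²] = Var(X) + (E[X])²:
E[X] = -1
Var(X) = \frac{4}{3}
E[X²] = \frac{4}{3} + (-1)²
= \frac{7}{3}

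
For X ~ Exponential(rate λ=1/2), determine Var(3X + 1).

For X ~ Exponential(rate λ=1/2):
Var(X) = 4
Var(3X + 1) = (3)² × Var(X) = 9 × 4 = 36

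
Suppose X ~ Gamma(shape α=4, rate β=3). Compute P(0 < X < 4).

P(0 < X < 4) = ∫_{0}^{4} f(x) dx
where f(x) = \frac{27 x^{3} e^{- 3 x}}{2}
= 1 - \frac{373}{e^{12}}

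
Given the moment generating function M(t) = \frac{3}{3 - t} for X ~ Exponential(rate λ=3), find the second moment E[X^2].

To find E[X^2], compute M^(2)(0):
M^(1)(t) = \frac{3}{\left(3 - t\right)^{2}}
M^(2)(t) = \frac{6}{\left(3 - t\right)^{3}}
M^(2)(0) = \frac{2}{9}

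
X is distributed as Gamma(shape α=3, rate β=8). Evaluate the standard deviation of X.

For X ~ Gamma(shape α=3, rate β=8):
Var(X) = \frac{3}{64}
SD(X) = √(Var(X)) = √(\frac{3}{64}) = \frac{\sqrt{3}}{8}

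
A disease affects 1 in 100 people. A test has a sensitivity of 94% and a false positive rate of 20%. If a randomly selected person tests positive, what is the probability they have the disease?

Let D = the rare event, + = positive/flagged.
P(D) = 1/100
P(+|D) = 94/100 = 47/50
P(+|D') = 20/100 = 1/5
P(+) = P(+|D)P(D) + P(+|D')P(D')
     = \frac{47}{50} × \frac{1}{100} + \frac{1}{5} × \frac{99}{100}
     = \frac{1037}{5000}
P(D|+) = P(+|D)P(D)/P(+) = \frac{47}{1037}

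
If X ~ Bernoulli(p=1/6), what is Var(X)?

For X ~ Bernoulli(p=1/6):
Var(X) = \frac{5}{36}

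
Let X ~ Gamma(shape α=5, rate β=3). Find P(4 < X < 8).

P(4 < X < 8) = ∫_{4}^{8} f(x) dx
where f(x) = \frac{81 x^{4} e^{- 3 x}}{8}
= \frac{-16441 + 1237 e^{12}}{e^{24}}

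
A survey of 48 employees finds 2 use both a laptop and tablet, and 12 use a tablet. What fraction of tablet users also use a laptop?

P(A ∩ B) = 2/48 = 1/24
P(B) = 12/48 = 1/4
P(A|B) = P(A ∩ B) / P(B) = (1/24) / (1/4) = 1/6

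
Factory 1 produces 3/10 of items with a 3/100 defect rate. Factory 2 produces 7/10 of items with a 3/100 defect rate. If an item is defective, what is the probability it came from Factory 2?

Using Bayes' theorem:
P(F1) = 3/10, P(D|F1) = 3/100
P(F2) = 7/10, P(D|F2) = 3/100
P(D) = P(D|F1)P(F1) + P(D|F2)P(F2)
     = \frac{3}{100}
P(F2|D) = P(D|F2)P(F2) / P(D)
= \frac{7}{10}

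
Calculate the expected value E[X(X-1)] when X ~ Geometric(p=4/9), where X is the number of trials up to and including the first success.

E[X(X-1)] = E[X² - X] = E[X²] - E[X]
E[X] = \frac{9}{4}
E[X²] = Var(X) + (E[X])² = \frac{45}{16} + (\frac{9}{4})² = \frac{63}{8}
E[X(X-1)] = \frac{63}{8} - \frac{9}{4} = \frac{45}{8}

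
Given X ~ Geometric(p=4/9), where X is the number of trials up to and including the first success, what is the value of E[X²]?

Using the identity E[X²] = Var(X) + (E[X])²:
E[X] = \frac{9}{4}
Var(X) = \frac{45}{16}
E[X²] = \frac{45}{16} + (\frac{9}{4})²
= \frac{63}{8}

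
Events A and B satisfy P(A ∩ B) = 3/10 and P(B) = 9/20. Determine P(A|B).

P(A|B) = P(A ∩ B) / P(B)
= (3/10) / (9/20)
= 2/3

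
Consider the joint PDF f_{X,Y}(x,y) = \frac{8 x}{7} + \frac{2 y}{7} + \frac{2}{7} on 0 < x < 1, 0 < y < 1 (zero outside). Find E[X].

E[X] = ∫_0^1 ∫_0^1 x × f(x,y) dy dx
= ∫_0^1 ∫_0^1 x × (\frac{8 x}{7} + \frac{2 y}{7} + \frac{2}{7}) dy dx
= \frac{25}{42}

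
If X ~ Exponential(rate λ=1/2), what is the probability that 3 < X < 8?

P(3 < X < 8) = ∫_{3}^{8} f(x) dx
where f(x) = \frac{e^{- \frac{x}{2}}}{2}
= - \frac{1}{e^{4}} + e^{- \frac{3}{2}}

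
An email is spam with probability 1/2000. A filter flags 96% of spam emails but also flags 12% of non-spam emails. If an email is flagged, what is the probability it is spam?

Let D = the rare event, + = positive/flagged.
P(D) = 1/2000
P(+|D) = 96/100 = 24/25
P(+|D') = 12/100 = 3/25
P(+) = P(+|D)P(D) + P(+|D')P(D')
     = \frac{24}{25} × \frac{1}{2000} + \frac{3}{25} × \frac{1999}{2000}
     = \frac{6021}{50000}
P(D|+) = P(+|D)P(D)/P(+) = \frac{8}{2007}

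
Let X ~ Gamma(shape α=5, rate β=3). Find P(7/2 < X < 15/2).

P(7/2 < X < 15/2) = ∫_{7/2}^{15/2} f(x) dx
where f(x) = \frac{81 x^{4} e^{- 3 x}}{8}
= \frac{71 \left(-23173 + 1381 e^{12}\right)}{128 e^{\frac{45}{2}}}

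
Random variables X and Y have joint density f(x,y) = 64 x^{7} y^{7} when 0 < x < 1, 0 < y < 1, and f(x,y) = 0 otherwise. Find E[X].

E[X] = ∫_0^1 ∫_0^1 x × f(x,y) dy dx
= ∫_0^1 ∫_0^1 x × (64 x^{7} y^{7}) dy dx
= \frac{8}{9}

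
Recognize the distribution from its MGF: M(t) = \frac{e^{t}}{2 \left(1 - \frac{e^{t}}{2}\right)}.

The MGF M(t) = \frac{e^{t}}{2 \left(1 - \frac{e^{t}}{2}\right)} is the standard form for the Geometric distribution.
Comparing with the known MGF formula identifies: Geometric(p=1/2), X = trial number of first success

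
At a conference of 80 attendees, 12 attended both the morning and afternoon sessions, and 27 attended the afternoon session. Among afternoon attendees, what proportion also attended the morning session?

P(A ∩ B) = 12/80 = 3/20
P(B) = 27/80
P(A|B) = P(A ∩ B) / P(B) = (3/20) / (27/80) = 4/9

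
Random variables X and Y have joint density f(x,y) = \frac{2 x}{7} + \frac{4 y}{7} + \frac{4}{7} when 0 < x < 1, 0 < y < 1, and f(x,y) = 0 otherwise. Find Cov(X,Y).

E[XY] = ∫∫ xy × f(x,y) dx dy = \frac{2}{7}
E[X] = \frac{11}{21}
E[Y] = \frac{23}{42}
Cov(X,Y) = E[XY] - E[X]E[Y] = - \frac{1}{882}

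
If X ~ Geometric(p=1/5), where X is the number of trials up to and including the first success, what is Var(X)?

For X ~ Geometric(p=1/5), where X is the number of trials up to and including the first success:
Var(X) = 20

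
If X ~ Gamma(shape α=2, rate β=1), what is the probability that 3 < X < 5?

P(3 < X < 5) = ∫_{3}^{5} f(x) dx
where f(x) = x e^{- x}
= \frac{2 \left(-3 + 2 e^{2}\right)}{e^{5}}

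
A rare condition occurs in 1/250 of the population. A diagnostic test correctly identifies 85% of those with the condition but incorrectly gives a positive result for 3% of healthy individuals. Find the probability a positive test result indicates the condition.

Let D = the rare event, + = positive/flagged.
P(D) = 1/250
P(+|D) = 85/100 = 17/20
P(+|D') = 3/100
P(+) = P(+|D)P(D) + P(+|D')P(D')
     = \frac{17}{20} × \frac{1}{250} + \frac{3}{100} × \frac{249}{250}
     = \frac{104}{3125}
P(D|+) = P(+|D)P(D)/P(+) = \frac{85}{832}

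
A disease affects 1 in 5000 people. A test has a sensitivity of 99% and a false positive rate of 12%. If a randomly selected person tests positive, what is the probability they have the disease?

Let D = the rare event, + = positive/flagged.
P(D) = 1/5000
P(+|D) = 99/100
P(+|D') = 12/100 = 3/25
P(+) = P(+|D)P(D) + P(+|D')P(D')
     = \frac{99}{100} × \frac{1}{5000} + \frac{3}{25} × \frac{4999}{5000}
     = \frac{60087}{500000}
P(D|+) = P(+|D)P(D)/P(+) = \frac{33}{20029}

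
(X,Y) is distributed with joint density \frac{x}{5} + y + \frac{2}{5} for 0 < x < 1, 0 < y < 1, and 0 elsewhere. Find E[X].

E[X] = ∫_0^1 ∫_0^1 x × f(x,y) dy dx
= ∫_0^1 ∫_0^1 x × (\frac{x}{5} + y + \frac{2}{5}) dy dx
= \frac{31}{60}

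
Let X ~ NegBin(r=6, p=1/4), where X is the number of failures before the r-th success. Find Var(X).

For X ~ NegBin(r=6, p=1/4), where X is the number of failures before the r-th success:
Var(X) = 72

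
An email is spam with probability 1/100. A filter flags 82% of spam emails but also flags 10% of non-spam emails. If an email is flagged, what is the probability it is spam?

Let D = the rare event, + = positive/flagged.
P(D) = 1/100
P(+|D) = 82/100 = 41/50
P(+|D') = 10/100 = 1/10
P(+) = P(+|D)P(D) + P(+|D')P(D')
     = \frac{41}{50} × \frac{1}{100} + \frac{1}{10} × \frac{99}{100}
     = \frac{67}{625}
P(D|+) = P(+|D)P(D)/P(+) = \frac{41}{536}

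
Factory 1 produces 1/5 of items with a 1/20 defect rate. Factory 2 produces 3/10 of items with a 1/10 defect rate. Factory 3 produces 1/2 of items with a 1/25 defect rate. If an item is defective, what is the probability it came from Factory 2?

Using Bayes' theorem:
P(F1) = 1/5, P(D|F1) = 1/20
P(F2) = 3/10, P(D|F2) = 1/10
P(F3) = 1/2, P(D|F3) = 1/25
P(D) = P(D|F1)P(F1) + P(D|F2)P(F2) + P(D|F3)P(F3)
     = \frac{3}{50}
P(F2|D) = P(D|F2)P(F2) / P(D)
= \frac{1}{2}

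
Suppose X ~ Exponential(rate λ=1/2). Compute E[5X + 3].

For X ~ Exponential(rate λ=1/2):
E[X] = 2
E[5X + 3] = 5 × E[X] + 3 = 13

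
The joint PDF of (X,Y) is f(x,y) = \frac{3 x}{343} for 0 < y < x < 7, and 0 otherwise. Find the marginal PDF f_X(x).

f_X(x) = ∫_0^x \frac{3 x}{343} dy = \frac{3 x^{2}}{343}
for 0 < x < 7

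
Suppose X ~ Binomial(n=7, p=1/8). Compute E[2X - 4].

For X ~ Binomial(n=7, p=1/8):
E[X] = \frac{7}{8}
E[2X - 4] = 2 × E[X] - 4 = - \frac{9}{4}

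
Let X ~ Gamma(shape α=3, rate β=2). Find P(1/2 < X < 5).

P(1/2 < X < 5) = ∫_{1/2}^{5} f(x) dx
where f(x) = 4 x^{2} e^{- 2 x}
= \frac{-122 + 5 e^{9}}{2 e^{10}}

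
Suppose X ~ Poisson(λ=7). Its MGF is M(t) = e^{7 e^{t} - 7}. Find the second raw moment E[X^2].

To find E[X^2], compute M^(2)(0):
M^(1)(t) = 7 e^{t} e^{7 e^{t} - 7}
M^(2)(t) = 49 e^{2 t} e^{7 e^{t} - 7} + 7 e^{t} e^{7 e^{t} - 7}
M^(2)(0) = 56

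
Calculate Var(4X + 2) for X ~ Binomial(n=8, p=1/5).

For X ~ Binomial(n=8, p=1/5):
Var(X) = \frac{32}{25}
Var(4X + 2) = (4)² × Var(X) = 16 × \frac{32}{25} = \frac{512}{25}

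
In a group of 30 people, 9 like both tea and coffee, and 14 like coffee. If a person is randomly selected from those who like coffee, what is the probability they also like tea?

P(A ∩ B) = 9/30 = 3/10
P(B) = 14/30 = 7/15
P(A|B) = P(A ∩ B) / P(B) = (3/10) / (7/15) = 9/14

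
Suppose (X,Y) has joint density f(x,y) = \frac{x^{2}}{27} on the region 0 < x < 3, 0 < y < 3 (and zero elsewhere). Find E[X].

f_X(x) = ∫_0^3 \frac{x^{2}}{27} dy = \frac{x^{2}}{9}
E[X] = ∫_0^3 x × (\frac{x^{2}}{9}) dx = \frac{9}{4}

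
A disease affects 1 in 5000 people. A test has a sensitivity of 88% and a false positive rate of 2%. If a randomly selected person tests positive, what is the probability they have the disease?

Let D = the rare event, + = positive/flagged.
P(D) = 1/5000
P(+|D) = 88/100 = 22/25
P(+|D') = 2/100 = 1/50
P(+) = P(+|D)P(D) + P(+|D')P(D')
     = \frac{22}{25} × \frac{1}{5000} + \frac{1}{50} × \frac{4999}{5000}
     = \frac{5043}{250000}
P(D|+) = P(+|D)P(D)/P(+) = \frac{44}{5043}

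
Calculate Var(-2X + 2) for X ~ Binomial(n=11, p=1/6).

For X ~ Binomial(n=11, p=1/6):
Var(X) = \frac{55}{36}
Var(-2X + 2) = (-2)² × Var(X) = 4 × \frac{55}{36} = \frac{55}{9}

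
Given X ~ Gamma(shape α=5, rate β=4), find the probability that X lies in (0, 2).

P(0 < X < 2) = ∫_{0}^{2} f(x) dx
where f(x) = \frac{128 x^{4} e^{- 4 x}}{3}
= 1 - \frac{297}{e^{8}}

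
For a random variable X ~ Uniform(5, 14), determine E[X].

For X ~ Uniform(5, 14), the expected value is:
E[X] = \frac{19}{2}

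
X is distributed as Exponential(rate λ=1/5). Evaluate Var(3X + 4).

For X ~ Exponential(rate λ=1/5):
Var(X) = 25
Var(3X + 4) = (3)² × Var(X) = 9 × 25 = 225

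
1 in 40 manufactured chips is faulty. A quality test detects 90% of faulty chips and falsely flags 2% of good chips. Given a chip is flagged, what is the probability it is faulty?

Let D = the rare event, + = positive/flagged.
P(D) = 1/40
P(+|D) = 90/100 = 9/10
P(+|D') = 2/100 = 1/50
P(+) = P(+|D)P(D) + P(+|D')P(D')
     = \frac{9}{10} × \frac{1}{40} + \frac{1}{50} × \frac{39}{40}
     = \frac{21}{500}
P(D|+) = P(+|D)P(D)/P(+) = \frac{15}{28}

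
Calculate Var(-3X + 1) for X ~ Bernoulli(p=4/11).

For X ~ Bernoulli(p=4/11):
Var(X) = \frac{28}{121}
Var(-3X + 1) = (-3)² × Var(X) = 9 × \frac{28}{121} = \frac{252}{121}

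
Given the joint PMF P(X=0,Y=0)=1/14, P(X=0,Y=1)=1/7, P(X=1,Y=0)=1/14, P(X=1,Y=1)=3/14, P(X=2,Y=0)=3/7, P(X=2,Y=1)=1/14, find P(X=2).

P(X=2) = P(X=2,Y=0) + P(X=2,Y=1)
= 3/7 + 1/14
= 1/2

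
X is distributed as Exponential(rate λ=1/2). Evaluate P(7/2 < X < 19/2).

P(7/2 < X < 19/2) = ∫_{7/2}^{19/2} f(x) dx
where f(x) = \frac{e^{- \frac{x}{2}}}{2}
= - \frac{1 - e^{3}}{e^{\frac{19}{4}}}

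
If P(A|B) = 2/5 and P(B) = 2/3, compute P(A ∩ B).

By definition, P(A|B) = P(A ∩ B) / P(B)
So P(A ∩ B) = P(A|B) × P(B)
= 2/5 × 2/3
= 4/15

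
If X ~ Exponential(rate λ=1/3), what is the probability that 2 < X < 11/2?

P(2 < X < 11/2) = ∫_{2}^{11/2} f(x) dx
where f(x) = \frac{e^{- \frac{x}{3}}}{3}
= - \frac{1}{e^{\frac{11}{6}}} + e^{- \frac{2}{3}}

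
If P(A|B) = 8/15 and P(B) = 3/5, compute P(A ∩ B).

By definition, P(A|B) = P(A ∩ B) / P(B)
So P(A ∩ B) = P(A|B) × P(B)
= 8/15 × 3/5
= 8/25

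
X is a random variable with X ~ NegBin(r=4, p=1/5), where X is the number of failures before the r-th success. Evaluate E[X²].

Using the identity E[X²] = Var(X) + (E[X])²:
E[X] = 16
Var(X) = 80
E[X²] = 80 + (16)²
= 336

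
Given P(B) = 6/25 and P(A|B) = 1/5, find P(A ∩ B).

By definition, P(A|B) = P(A ∩ B) / P(B)
So P(A ∩ B) = P(A|B) × P(B)
= 1/5 × 6/25
= 6/125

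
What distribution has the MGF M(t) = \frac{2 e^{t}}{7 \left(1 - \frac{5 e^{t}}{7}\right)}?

The MGF M(t) = \frac{2 e^{t}}{7 \left(1 - \frac{5 e^{t}}{7}\right)} is the standard form for the Geometric distribution.
Comparing with the known MGF formula identifies: Geometric(p=2/7), X = trial number of first success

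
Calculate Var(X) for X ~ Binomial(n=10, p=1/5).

For X ~ Binomial(n=10, p=1/5):
Var(X) = \frac{8}{5}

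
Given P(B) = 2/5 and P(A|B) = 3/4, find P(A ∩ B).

By definition, P(A|B) = P(A ∩ B) / P(B)
So P(A ∩ B) = P(A|B) × P(B)
= 3/4 × 2/5
= 3/10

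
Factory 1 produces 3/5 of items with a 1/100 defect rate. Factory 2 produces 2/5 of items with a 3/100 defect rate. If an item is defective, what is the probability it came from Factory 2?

Using Bayes' theorem:
P(F1) = 3/5, P(D|F1) = 1/100
P(F2) = 2/5, P(D|F2) = 3/100
P(D) = P(D|F1)P(F1) + P(D|F2)P(F2)
     = \frac{9}{500}
P(F2|D) = P(D|F2)P(F2) / P(D)
= \frac{2}{3}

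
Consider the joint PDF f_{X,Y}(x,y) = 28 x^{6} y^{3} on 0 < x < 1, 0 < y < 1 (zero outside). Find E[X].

E[X] = ∫_0^1 ∫_0^1 x × f(x,y) dy dx
= ∫_0^1 ∫_0^1 x × (28 x^{6} y^{3}) dy dx
= \frac{7}{8}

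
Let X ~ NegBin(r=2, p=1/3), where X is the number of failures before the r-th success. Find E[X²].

Using the identity E[X²] = Var(X) + (E[X])²:
E[X] = 4
Var(X) = 12
E[X²] = 12 + (4)²
= 28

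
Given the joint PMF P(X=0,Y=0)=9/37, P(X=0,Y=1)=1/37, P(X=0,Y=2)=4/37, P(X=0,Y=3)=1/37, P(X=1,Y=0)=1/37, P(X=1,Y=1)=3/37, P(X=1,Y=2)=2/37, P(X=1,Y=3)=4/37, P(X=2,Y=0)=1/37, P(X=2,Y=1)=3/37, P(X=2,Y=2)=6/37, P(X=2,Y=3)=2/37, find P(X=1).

P(X=1) = P(X=1,Y=0) + P(X=1,Y=1) + P(X=1,Y=2) + P(X=1,Y=3)
= 1/37 + 3/37 + 2/37 + 4/37
= 10/37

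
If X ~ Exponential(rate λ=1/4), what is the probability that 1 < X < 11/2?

P(1 < X < 11/2) = ∫_{1}^{11/2} f(x) dx
where f(x) = \frac{e^{- \frac{x}{4}}}{4}
= - \frac{1}{e^{\frac{11}{8}}} + e^{- \frac{1}{4}}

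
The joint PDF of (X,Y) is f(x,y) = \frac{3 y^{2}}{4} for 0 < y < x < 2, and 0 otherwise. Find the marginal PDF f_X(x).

f_X(x) = ∫_0^x \frac{3 y^{2}}{4} dy = \frac{x^{3}}{4}
for 0 < x < 2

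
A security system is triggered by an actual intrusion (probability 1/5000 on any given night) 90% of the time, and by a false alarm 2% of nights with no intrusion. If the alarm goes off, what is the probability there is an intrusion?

Let D = the rare event, + = positive/flagged.
P(D) = 1/5000
P(+|D) = 90/100 = 9/10
P(+|D') = 2/100 = 1/50
P(+) = P(+|D)P(D) + P(+|D')P(D')
     = \frac{9}{10} × \frac{1}{5000} + \frac{1}{50} × \frac{4999}{5000}
     = \frac{1261}{62500}
P(D|+) = P(+|D)P(D)/P(+) = \frac{45}{5044}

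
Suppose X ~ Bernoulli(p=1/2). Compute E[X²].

Using the identity E[X²] = Var(X) + (E[X])²:
E[X] = \frac{1}{2}
Var(X) = \frac{1}{4}
E[X²] = \frac{1}{4} + (\frac{1}{2})²
= \frac{1}{2}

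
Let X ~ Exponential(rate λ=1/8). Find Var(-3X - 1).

For X ~ Exponential(rate λ=1/8):
Var(X) = 64
Var(-3X - 1) = (-3)² × Var(X) = 9 × 64 = 576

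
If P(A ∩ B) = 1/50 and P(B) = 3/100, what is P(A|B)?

P(A|B) = P(A ∩ B) / P(B)
= (1/50) / (3/100)
= 2/3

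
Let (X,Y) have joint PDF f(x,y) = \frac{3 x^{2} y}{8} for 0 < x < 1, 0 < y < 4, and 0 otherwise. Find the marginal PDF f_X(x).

f_X(x) = ∫_0^4 f(x,y) dy
= ∫_0^4 \frac{3 x^{2} y}{8} dy
= 3 x^{2} for 0 < x < 1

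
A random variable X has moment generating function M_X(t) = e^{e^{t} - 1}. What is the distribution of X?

The MGF M(t) = e^{e^{t} - 1} is the standard form for the Poisson distribution.
Comparing with the known MGF formula identifies: Poisson(λ=1)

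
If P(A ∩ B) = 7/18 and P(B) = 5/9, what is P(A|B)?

P(A|B) = P(A ∩ B) / P(B)
= (7/18) / (5/9)
= 7/10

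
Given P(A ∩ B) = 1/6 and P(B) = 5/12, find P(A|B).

P(A|B) = P(A ∩ B) / P(B)
= (1/6) / (5/12)
= 2/5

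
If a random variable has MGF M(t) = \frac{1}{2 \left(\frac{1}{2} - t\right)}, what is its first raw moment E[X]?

To find E[X], compute M^(1)(0):
M^(1)(t) = \frac{1}{2 \left(\frac{1}{2} - t\right)^{2}}
M^(1)(0) = 2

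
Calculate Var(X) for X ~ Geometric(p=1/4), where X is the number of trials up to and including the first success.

For X ~ Geometric(p=1/4), where X is the number of trials up to and including the first success:
Var(X) = 12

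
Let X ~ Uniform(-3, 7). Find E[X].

For X ~ Uniform(-3, 7), the expected value is:
E[X] = 2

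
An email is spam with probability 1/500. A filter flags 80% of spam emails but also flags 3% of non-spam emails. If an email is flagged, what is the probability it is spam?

Let D = the rare event, + = positive/flagged.
P(D) = 1/500
P(+|D) = 80/100 = 4/5
P(+|D') = 3/100
P(+) = P(+|D)P(D) + P(+|D')P(D')
     = \frac{4}{5} × \frac{1}{500} + \frac{3}{100} × \frac{499}{500}
     = \frac{1577}{50000}
P(D|+) = P(+|D)P(D)/P(+) = \frac{80}{1577}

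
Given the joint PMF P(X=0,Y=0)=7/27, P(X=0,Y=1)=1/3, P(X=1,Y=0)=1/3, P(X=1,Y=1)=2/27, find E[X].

First find marginal of X:
P(X=0) = 16/27
P(X=1) = 11/27
E[X] = 0 × 16/27 + 1 × 11/27 = 11/27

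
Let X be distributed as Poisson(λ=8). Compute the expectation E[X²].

Using the identity E[X²] = Var(X) + (E[X])²:
E[X] = 8
Var(X) = 8
E[X²] = 8 + (8)²
= 72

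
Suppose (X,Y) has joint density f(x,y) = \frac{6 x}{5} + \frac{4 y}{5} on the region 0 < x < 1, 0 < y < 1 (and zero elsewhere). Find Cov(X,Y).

E[XY] = ∫∫ xy × f(x,y) dx dy = \frac{1}{3}
E[X] = \frac{3}{5}
E[Y] = \frac{17}{30}
Cov(X,Y) = E[XY] - E[X]E[Y] = - \frac{1}{150}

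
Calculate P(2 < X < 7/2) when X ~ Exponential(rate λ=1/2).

P(2 < X < 7/2) = ∫_{2}^{7/2} f(x) dx
where f(x) = \frac{e^{- \frac{x}{2}}}{2}
= - \frac{1}{e^{\frac{7}{4}}} + e^{-1}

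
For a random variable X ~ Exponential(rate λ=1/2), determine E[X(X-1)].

E[X(X-1)] = E[X² - X] = E[X²] - E[X]
E[X] = 2
E[X²] = Var(X) + (E[X])² = 4 + (2)² = 8
E[X(X-1)] = 8 - 2 = 6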